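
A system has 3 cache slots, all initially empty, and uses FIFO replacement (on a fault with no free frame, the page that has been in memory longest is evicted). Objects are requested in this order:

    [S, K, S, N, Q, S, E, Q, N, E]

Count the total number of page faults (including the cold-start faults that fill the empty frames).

S → fault, frames {S}
K → fault, frames {S,K}
S → hit
N → fault, frames {S,K,N}
Q → fault, evict S, frames {K,N,Q}
S → fault, evict K, frames {N,Q,S}
E → fault, evict N, frames {Q,S,E}
Q → hit
N → fault, evict Q, frames {S,E,N}
E → hit
Page faults: 7.

7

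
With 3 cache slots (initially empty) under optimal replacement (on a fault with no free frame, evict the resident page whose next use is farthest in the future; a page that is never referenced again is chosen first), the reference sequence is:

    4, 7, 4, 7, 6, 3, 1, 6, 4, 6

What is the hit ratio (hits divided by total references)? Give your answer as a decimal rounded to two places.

0.50

4: miss, frames {4}
7: miss, frames {4,7}
4: hit
7: hit
6: miss, frames {4,7,6}
3: miss, evict 7, frames {4,6,3}
1: miss, evict 3, frames {4,6,1}
6: hit
4: hit
6: hit
Hits: 5 of 10 references → 5/10 = 0.5000.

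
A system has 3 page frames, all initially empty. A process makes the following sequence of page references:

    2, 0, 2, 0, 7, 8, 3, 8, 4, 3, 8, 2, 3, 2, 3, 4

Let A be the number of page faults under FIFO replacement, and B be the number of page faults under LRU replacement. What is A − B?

-1

Under FIFO: F F . . F F F . F . . F . . . . → 7 faults.
Under LRU: F F . . F F F . F . . F . . . F → 8 faults.
A − B = 7 − 8 = -1.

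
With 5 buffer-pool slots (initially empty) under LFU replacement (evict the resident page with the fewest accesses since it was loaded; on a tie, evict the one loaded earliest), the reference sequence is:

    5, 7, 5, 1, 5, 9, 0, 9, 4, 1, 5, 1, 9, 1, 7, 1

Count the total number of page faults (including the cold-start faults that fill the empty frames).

5 → fault, frames {5}
7 → fault, frames {5,7}
5 → hit
1 → fault, frames {5,7,1}
5 → hit
9 → fault, frames {5,7,1,9}
0 → fault, frames {5,7,1,9,0}
9 → hit
4 → fault, evict 7, frames {5,1,9,0,4}
1 → hit
5 → hit
1 → hit
9 → hit
1 → hit
7 → fault, evict 0, frames {5,1,9,4,7}
1 → hit
Page faults: 7.

7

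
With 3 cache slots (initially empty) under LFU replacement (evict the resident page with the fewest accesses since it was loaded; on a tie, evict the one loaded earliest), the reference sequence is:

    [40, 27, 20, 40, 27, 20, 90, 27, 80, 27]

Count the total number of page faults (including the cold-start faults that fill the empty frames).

40: miss, frames (40)
27: miss, frames (40 27)
20: miss, frames (40 27 20)
40: hit
27: hit
20: hit
90: miss, evict 40, frames (27 20 90)
27: hit
80: miss, evict 90, frames (27 20 80)
27: hit
Page faults: 5.

5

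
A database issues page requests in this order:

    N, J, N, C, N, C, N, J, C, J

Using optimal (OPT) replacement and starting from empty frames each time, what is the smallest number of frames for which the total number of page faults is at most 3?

f=1: 10 faults
f=2: 4 faults
f=3: 3 faults
Smallest f with faults ≤ 3 is 3.

3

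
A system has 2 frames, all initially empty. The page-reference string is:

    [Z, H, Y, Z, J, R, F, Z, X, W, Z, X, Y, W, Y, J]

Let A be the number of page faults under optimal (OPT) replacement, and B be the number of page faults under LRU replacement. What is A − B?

Under OPT: F F F . F F F . F F . F F . . F → 11 faults.
Under LRU: F F F F F F F F F F F F F F . F → 15 faults.
A − B = 11 − 15 = -4.

-4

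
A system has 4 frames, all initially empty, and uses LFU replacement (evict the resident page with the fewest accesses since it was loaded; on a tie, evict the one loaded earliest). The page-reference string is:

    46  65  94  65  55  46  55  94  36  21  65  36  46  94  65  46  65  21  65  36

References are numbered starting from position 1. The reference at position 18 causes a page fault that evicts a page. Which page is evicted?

55

pos 1: 46: miss, frames [46]
pos 2: 65: miss, frames [46, 65]
pos 3: 94: miss, frames [46, 65, 94]
pos 4: 65: hit
pos 5: 55: miss, frames [46, 65, 94, 55]
pos 6: 46: hit
pos 7: 55: hit
pos 8: 94: hit
pos 9: 36: miss, evict 46, frames [65, 94, 55, 36]
pos 10: 21: miss, evict 36, frames [65, 94, 55, 21]
pos 11: 65: hit
pos 12: 36: miss, evict 21, frames [65, 94, 55, 36]
pos 13: 46: miss, evict 36, frames [65, 94, 55, 46]
pos 14: 94: hit
pos 15: 65: hit
pos 16: 46: hit
pos 17: 65: hit
pos 18: 21: miss, evict 55, frames [65, 94, 46, 21]
At position 18, page 55 is evicted.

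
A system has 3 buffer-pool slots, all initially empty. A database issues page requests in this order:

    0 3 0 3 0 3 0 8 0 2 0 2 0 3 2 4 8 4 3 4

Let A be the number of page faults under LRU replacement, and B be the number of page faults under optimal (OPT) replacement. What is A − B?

Under LRU: F F . . . . . F . F . . . F . F F . F . → 8 faults.
Under OPT: F F . . . . . F . F . . . . . F F . . . → 6 faults.
A − B = 8 − 6 = 2.

2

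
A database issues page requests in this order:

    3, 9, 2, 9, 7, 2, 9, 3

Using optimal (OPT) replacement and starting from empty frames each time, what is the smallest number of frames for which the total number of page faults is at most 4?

4

f=1: 8 faults
f=2: 6 faults
f=3: 5 faults
f=4: 4 faults
Smallest f with faults ≤ 4 is 4.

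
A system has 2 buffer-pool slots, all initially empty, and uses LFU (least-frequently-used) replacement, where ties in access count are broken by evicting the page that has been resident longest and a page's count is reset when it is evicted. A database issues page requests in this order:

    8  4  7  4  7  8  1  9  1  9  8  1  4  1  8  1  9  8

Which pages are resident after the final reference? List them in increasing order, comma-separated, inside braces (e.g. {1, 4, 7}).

8 -> miss, frames {8}
4 -> miss, frames {8,4}
7 -> miss, evict 8, frames {4,7}
4 -> hit
7 -> hit
8 -> miss, evict 4, frames {7,8}
1 -> miss, evict 8, frames {7,1}
9 -> miss, evict 1, frames {7,9}
1 -> miss, evict 9, frames {7,1}
9 -> miss, evict 1, frames {7,9}
8 -> miss, evict 9, frames {7,8}
1 -> miss, evict 8, frames {7,1}
4 -> miss, evict 1, frames {7,4}
1 -> miss, evict 4, frames {7,1}
8 -> miss, evict 1, frames {7,8}
1 -> miss, evict 8, frames {7,1}
9 -> miss, evict 1, frames {7,9}
8 -> miss, evict 9, frames {7,8}

{7, 8}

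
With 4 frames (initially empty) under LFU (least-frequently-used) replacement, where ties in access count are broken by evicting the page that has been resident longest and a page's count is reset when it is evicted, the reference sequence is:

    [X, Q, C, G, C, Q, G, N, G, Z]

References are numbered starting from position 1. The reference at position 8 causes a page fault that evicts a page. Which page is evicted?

X

pos 1: X: fault, frames [X]
pos 2: Q: fault, frames [X, Q]
pos 3: C: fault, frames [X, Q, C]
pos 4: G: fault, frames [X, Q, C, G]
pos 5: C: hit
pos 6: Q: hit
pos 7: G: hit
pos 8: N: fault, evict X, frames [Q, C, G, N]
At position 8, page X is evicted.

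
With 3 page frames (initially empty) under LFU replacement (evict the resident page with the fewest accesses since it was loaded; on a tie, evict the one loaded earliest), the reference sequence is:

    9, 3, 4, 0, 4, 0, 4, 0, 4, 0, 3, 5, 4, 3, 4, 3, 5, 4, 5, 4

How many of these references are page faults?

7

9: fault, frames {9}
3: fault, frames {9,3}
4: fault, frames {9,3,4}
0: fault, evict 9, frames {3,4,0}
4: hit
0: hit
4: hit
0: hit
4: hit
0: hit
3: hit
5: fault, evict 3, frames {4,0,5}
4: hit
3: fault, evict 5, frames {4,0,3}
4: hit
3: hit
5: fault, evict 3, frames {4,0,5}
4: hit
5: hit
4: hit
Page faults: 7.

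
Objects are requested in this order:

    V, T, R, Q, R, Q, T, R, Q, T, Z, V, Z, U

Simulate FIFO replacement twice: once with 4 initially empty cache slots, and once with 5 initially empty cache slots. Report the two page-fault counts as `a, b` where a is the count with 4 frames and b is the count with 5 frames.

4 frames: F F F F . . . . . . F F . F → 7 faults.
5 frames: F F F F . . . . . . F . . F → 6 faults.
6 < 7: adding a frame reduced faults, as is typical.

7, 6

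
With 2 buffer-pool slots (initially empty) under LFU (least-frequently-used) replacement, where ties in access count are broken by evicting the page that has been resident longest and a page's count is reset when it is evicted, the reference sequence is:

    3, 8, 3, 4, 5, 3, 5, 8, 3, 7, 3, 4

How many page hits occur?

3 → miss, frames [3]
8 → miss, frames [3, 8]
3 → hit
4 → miss, evict 8, frames [3, 4]
5 → miss, evict 4, frames [3, 5]
3 → hit
5 → hit
8 → miss, evict 5, frames [3, 8]
3 → hit
7 → miss, evict 8, frames [3, 7]
3 → hit
4 → miss, evict 7, frames [3, 4]
Hits: 5.

5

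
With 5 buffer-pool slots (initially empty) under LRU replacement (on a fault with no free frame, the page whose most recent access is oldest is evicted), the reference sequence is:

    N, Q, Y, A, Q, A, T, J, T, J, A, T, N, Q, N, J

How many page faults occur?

7

N -> miss, frames [N]
Q -> miss, frames [N, Q]
Y -> miss, frames [N, Q, Y]
A -> miss, frames [N, Q, Y, A]
Q -> hit
A -> hit
T -> miss, frames [N, Y, Q, A, T]
J -> miss, evict N, frames [Y, Q, A, T, J]
T -> hit
J -> hit
A -> hit
T -> hit
N -> miss, evict Y, frames [Q, J, A, T, N]
Q -> hit
N -> hit
J -> hit
Page faults: 7.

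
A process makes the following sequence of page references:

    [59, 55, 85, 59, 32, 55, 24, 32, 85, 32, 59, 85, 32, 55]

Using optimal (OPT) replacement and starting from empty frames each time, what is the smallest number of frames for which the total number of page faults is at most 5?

f=1: 14 faults
f=2: 10 faults
f=3: 7 faults
f=4: 6 faults
f=5: 5 faults
Smallest f with faults ≤ 5 is 5.

5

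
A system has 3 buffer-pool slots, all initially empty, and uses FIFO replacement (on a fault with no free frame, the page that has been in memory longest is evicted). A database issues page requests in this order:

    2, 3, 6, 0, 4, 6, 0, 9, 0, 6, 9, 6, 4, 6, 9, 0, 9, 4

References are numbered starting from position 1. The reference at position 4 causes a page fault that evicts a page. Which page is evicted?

pos 1: 2 -> fault, frames (2)
pos 2: 3 -> fault, frames (2 3)
pos 3: 6 -> fault, frames (2 3 6)
pos 4: 0 -> fault, evict 2, frames (3 6 0)
At position 4, page 2 is evicted.

2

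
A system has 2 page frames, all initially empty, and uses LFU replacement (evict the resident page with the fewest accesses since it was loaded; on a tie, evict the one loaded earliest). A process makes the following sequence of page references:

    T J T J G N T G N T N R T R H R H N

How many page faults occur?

T -> fault, frames (T)
J -> fault, frames (T J)
T -> hit
J -> hit
G -> fault, evict T, frames (J G)
N -> fault, evict G, frames (J N)
T -> fault, evict N, frames (J T)
G -> fault, evict T, frames (J G)
N -> fault, evict G, frames (J N)
T -> fault, evict N, frames (J T)
N -> fault, evict T, frames (J N)
R -> fault, evict N, frames (J R)
T -> fault, evict R, frames (J T)
R -> fault, evict T, frames (J R)
H -> fault, evict R, frames (J H)
R -> fault, evict H, frames (J R)
H -> fault, evict R, frames (J H)
N -> fault, evict H, frames (J N)
Page faults: 16.

16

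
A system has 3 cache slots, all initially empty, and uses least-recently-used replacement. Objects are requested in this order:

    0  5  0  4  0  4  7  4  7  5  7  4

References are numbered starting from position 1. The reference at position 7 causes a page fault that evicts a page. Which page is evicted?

pos 1: 0 -> miss, frames [0]
pos 2: 5 -> miss, frames [0, 5]
pos 3: 0 -> hit
pos 4: 4 -> miss, frames [5, 0, 4]
pos 5: 0 -> hit
pos 6: 4 -> hit
pos 7: 7 -> miss, evict 5, frames [0, 4, 7]
At position 7, page 5 is evicted.

5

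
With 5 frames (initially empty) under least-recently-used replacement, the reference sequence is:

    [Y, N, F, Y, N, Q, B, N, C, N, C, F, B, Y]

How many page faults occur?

Y -> fault, frames {Y}
N -> fault, frames {Y,N}
F -> fault, frames {Y,N,F}
Y -> hit
N -> hit
Q -> fault, frames {F,Y,N,Q}
B -> fault, frames {F,Y,N,Q,B}
N -> hit
C -> fault, evict F, frames {Y,Q,B,N,C}
N -> hit
C -> hit
F -> fault, evict Y, frames {Q,B,N,C,F}
B -> hit
Y -> fault, evict Q, frames {N,C,F,B,Y}
Page faults: 8.

8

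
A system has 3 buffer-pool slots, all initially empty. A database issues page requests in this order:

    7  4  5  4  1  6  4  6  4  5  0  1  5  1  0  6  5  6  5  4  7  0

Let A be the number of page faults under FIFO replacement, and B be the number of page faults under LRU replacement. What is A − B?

Under FIFO: F F F . F F F . . F F F . . . F F . . F F F → 14 faults.
Under LRU: F F F . F F . . . F F F . . . F F . . F F F → 13 faults.
A − B = 14 − 13 = 1.

1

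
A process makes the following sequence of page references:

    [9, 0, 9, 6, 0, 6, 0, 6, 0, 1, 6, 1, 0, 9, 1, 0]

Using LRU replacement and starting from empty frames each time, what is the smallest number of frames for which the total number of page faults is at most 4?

f=1: 16 faults
f=2: 10 faults
f=3: 5 faults
f=4: 4 faults
Smallest f with faults ≤ 4 is 4.

4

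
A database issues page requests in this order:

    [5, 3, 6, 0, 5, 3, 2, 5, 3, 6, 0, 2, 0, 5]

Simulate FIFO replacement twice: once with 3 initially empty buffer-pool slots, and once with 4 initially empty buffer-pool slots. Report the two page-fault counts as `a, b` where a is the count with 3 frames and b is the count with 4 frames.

10, 11

3 frames: F F F F F F F . . F F . . F → 10 faults.
4 frames: F F F F . . F F F F F F . F → 11 faults.
11 > 10: adding a frame increased faults — Belady's anomaly.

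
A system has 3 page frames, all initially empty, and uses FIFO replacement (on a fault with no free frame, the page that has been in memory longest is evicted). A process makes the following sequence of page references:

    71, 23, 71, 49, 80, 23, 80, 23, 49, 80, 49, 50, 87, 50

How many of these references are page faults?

6

71 -> fault, frames (71)
23 -> fault, frames (71 23)
71 -> hit
49 -> fault, frames (71 23 49)
80 -> fault, evict 71, frames (23 49 80)
23 -> hit
80 -> hit
23 -> hit
49 -> hit
80 -> hit
49 -> hit
50 -> fault, evict 23, frames (49 80 50)
87 -> fault, evict 49, frames (80 50 87)
50 -> hit
Page faults: 6.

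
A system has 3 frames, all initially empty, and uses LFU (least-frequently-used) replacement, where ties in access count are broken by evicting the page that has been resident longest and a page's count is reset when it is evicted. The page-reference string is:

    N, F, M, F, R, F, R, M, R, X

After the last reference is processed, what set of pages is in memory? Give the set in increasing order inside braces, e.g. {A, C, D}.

{F, R, X}

N → miss, frames [N]
F → miss, frames [N, F]
M → miss, frames [N, F, M]
F → hit
R → miss, evict N, frames [F, M, R]
F → hit
R → hit
M → hit
R → hit
X → miss, evict M, frames [F, R, X]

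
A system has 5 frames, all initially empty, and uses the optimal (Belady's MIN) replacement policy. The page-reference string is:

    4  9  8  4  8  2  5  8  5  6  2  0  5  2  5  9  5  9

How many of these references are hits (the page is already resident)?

4 -> miss, frames [4]
9 -> miss, frames [4, 9]
8 -> miss, frames [4, 9, 8]
4 -> hit
8 -> hit
2 -> miss, frames [4, 9, 8, 2]
5 -> miss, frames [4, 9, 8, 2, 5]
8 -> hit
5 -> hit
6 -> miss, evict 8, frames [4, 9, 2, 5, 6]
2 -> hit
0 -> miss, evict 6, frames [4, 9, 2, 5, 0]
5 -> hit
2 -> hit
5 -> hit
9 -> hit
5 -> hit
9 -> hit
Hits: 11.

11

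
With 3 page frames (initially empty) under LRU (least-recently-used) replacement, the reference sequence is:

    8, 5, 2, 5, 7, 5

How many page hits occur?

8 → fault, frames (8)
5 → fault, frames (8 5)
2 → fault, frames (8 5 2)
5 → hit
7 → fault, evict 8, frames (2 5 7)
5 → hit
Hits: 2.

2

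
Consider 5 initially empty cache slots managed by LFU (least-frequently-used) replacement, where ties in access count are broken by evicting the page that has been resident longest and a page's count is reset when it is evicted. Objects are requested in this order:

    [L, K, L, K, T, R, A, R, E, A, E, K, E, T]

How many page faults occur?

7

L: miss, frames (L)
K: miss, frames (L K)
L: hit
K: hit
T: miss, frames (L K T)
R: miss, frames (L K T R)
A: miss, frames (L K T R A)
R: hit
E: miss, evict T, frames (L K R A E)
A: hit
E: hit
K: hit
E: hit
T: miss, evict L, frames (K R A E T)
Page faults: 7.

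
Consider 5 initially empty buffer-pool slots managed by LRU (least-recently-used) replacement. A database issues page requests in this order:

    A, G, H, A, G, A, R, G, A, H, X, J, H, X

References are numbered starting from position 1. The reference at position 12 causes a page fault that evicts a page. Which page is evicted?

pos 1: A: miss, frames (A)
pos 2: G: miss, frames (A G)
pos 3: H: miss, frames (A G H)
pos 4: A: hit
pos 5: G: hit
pos 6: A: hit
pos 7: R: miss, frames (H G A R)
pos 8: G: hit
pos 9: A: hit
pos 10: H: hit
pos 11: X: miss, frames (R G A H X)
pos 12: J: miss, evict R, frames (G A H X J)
At position 12, page R is evicted.

R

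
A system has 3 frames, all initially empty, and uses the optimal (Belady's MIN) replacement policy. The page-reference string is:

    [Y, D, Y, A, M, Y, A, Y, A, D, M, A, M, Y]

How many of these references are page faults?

6

Y -> fault, frames [Y]
D -> fault, frames [Y, D]
Y -> hit
A -> fault, frames [Y, D, A]
M -> fault, evict D, frames [Y, A, M]
Y -> hit
A -> hit
Y -> hit
A -> hit
D -> fault, evict Y, frames [A, M, D]
M -> hit
A -> hit
M -> hit
Y -> fault, evict D, frames [A, M, Y]
Page faults: 6.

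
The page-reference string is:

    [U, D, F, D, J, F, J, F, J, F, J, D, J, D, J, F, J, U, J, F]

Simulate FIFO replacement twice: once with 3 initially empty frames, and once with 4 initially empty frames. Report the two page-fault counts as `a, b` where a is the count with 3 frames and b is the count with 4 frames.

3 frames: F F F . F . . . . . . . . . . . . F . . → 5 faults.
4 frames: F F F . F . . . . . . . . . . . . . . . → 4 faults.
4 < 5: adding a frame reduced faults, as is typical.

5, 4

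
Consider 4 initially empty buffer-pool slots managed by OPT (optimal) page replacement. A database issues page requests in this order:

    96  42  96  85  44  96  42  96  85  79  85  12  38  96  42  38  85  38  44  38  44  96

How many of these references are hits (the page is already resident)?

14

96 -> miss, frames [96]
42 -> miss, frames [96, 42]
96 -> hit
85 -> miss, frames [96, 42, 85]
44 -> miss, frames [96, 42, 85, 44]
96 -> hit
42 -> hit
96 -> hit
85 -> hit
79 -> miss, evict 44, frames [96, 42, 85, 79]
85 -> hit
12 -> miss, evict 79, frames [96, 42, 85, 12]
38 -> miss, evict 12, frames [96, 42, 85, 38]
96 -> hit
42 -> hit
38 -> hit
85 -> hit
38 -> hit
44 -> miss, evict 85, frames [96, 42, 38, 44]
38 -> hit
44 -> hit
96 -> hit
Hits: 14.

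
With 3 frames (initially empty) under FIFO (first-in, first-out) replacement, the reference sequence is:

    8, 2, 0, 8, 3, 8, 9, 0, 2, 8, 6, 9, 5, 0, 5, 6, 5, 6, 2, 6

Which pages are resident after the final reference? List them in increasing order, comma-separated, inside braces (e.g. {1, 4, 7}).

8: miss, frames {8}
2: miss, frames {8,2}
0: miss, frames {8,2,0}
8: hit
3: miss, evict 8, frames {2,0,3}
8: miss, evict 2, frames {0,3,8}
9: miss, evict 0, frames {3,8,9}
0: miss, evict 3, frames {8,9,0}
2: miss, evict 8, frames {9,0,2}
8: miss, evict 9, frames {0,2,8}
6: miss, evict 0, frames {2,8,6}
9: miss, evict 2, frames {8,6,9}
5: miss, evict 8, frames {6,9,5}
0: miss, evict 6, frames {9,5,0}
5: hit
6: miss, evict 9, frames {5,0,6}
5: hit
6: hit
2: miss, evict 5, frames {0,6,2}
6: hit

{0, 2, 6}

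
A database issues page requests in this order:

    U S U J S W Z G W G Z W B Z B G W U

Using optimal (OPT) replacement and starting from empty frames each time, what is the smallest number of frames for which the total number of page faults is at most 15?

2

f=1: 18 faults
f=2: 11 faults
f=3: 9 faults
f=4: 8 faults
f=5: 7 faults
f=6: 7 faults
f=7: 7 faults
Smallest f with faults ≤ 15 is 2.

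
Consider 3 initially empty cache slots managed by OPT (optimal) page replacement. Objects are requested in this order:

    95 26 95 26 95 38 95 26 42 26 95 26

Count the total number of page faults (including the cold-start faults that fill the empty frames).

4

95 -> fault, frames [95]
26 -> fault, frames [95, 26]
95 -> hit
26 -> hit
95 -> hit
38 -> fault, frames [95, 26, 38]
95 -> hit
26 -> hit
42 -> fault, evict 38, frames [95, 26, 42]
26 -> hit
95 -> hit
26 -> hit
Page faults: 4.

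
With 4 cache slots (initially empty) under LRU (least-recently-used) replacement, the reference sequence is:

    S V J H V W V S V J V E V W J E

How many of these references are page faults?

S → fault, frames (S)
V → fault, frames (S V)
J → fault, frames (S V J)
H → fault, frames (S V J H)
V → hit
W → fault, evict S, frames (J H V W)
V → hit
S → fault, evict J, frames (H W V S)
V → hit
J → fault, evict H, frames (W S V J)
V → hit
E → fault, evict W, frames (S J V E)
V → hit
W → fault, evict S, frames (J E V W)
J → hit
E → hit
Page faults: 9.

9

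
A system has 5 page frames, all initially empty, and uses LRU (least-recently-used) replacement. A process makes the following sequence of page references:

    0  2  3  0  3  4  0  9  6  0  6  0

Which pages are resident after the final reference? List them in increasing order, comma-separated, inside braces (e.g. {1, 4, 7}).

{0, 3, 4, 6, 9}

0 -> fault, frames (0)
2 -> fault, frames (0 2)
3 -> fault, frames (0 2 3)
0 -> hit
3 -> hit
4 -> fault, frames (2 0 3 4)
0 -> hit
9 -> fault, frames (2 3 4 0 9)
6 -> fault, evict 2, frames (3 4 0 9 6)
0 -> hit
6 -> hit
0 -> hit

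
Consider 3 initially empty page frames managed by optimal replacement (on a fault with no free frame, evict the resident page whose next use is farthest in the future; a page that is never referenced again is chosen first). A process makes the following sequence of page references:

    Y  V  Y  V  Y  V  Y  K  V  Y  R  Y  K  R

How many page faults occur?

4

Y → fault, frames [Y]
V → fault, frames [Y, V]
Y → hit
V → hit
Y → hit
V → hit
Y → hit
K → fault, frames [Y, V, K]
V → hit
Y → hit
R → fault, evict V, frames [Y, K, R]
Y → hit
K → hit
R → hit
Page faults: 4.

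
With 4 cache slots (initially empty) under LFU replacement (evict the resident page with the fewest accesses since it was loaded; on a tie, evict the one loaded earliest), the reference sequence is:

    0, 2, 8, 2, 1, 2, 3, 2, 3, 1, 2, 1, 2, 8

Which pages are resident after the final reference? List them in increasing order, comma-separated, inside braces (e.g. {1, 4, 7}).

0 → miss, frames {0}
2 → miss, frames {0,2}
8 → miss, frames {0,2,8}
2 → hit
1 → miss, frames {0,2,8,1}
2 → hit
3 → miss, evict 0, frames {2,8,1,3}
2 → hit
3 → hit
1 → hit
2 → hit
1 → hit
2 → hit
8 → hit

{1, 2, 3, 8}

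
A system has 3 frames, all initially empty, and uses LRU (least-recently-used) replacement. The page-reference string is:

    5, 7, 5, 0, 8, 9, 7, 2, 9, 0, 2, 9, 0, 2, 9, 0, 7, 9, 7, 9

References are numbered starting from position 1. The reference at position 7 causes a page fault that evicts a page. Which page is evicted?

0

pos 1: 5 -> miss, frames [5]
pos 2: 7 -> miss, frames [5, 7]
pos 3: 5 -> hit
pos 4: 0 -> miss, frames [7, 5, 0]
pos 5: 8 -> miss, evict 7, frames [5, 0, 8]
pos 6: 9 -> miss, evict 5, frames [0, 8, 9]
pos 7: 7 -> miss, evict 0, frames [8, 9, 7]
At position 7, page 0 is evicted.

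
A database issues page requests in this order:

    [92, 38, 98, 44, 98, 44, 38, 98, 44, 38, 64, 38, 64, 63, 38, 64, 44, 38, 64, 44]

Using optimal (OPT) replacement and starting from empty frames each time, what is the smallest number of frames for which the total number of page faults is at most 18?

2

f=1: 20 faults
f=2: 11 faults
f=3: 7 faults
f=4: 6 faults
f=5: 6 faults
f=6: 6 faults
Smallest f with faults ≤ 18 is 2.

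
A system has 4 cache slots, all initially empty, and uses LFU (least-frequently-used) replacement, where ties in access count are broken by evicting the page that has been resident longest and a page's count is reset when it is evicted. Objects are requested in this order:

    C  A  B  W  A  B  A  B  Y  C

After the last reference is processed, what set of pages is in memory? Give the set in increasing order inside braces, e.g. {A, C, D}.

C: miss, frames (C)
A: miss, frames (C A)
B: miss, frames (C A B)
W: miss, frames (C A B W)
A: hit
B: hit
A: hit
B: hit
Y: miss, evict C, frames (A B W Y)
C: miss, evict W, frames (A B Y C)

{A, B, C, Y}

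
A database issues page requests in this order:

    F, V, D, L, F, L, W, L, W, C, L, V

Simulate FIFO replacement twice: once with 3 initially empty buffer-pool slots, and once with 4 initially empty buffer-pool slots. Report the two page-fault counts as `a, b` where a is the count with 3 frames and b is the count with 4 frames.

3 frames: F F F F F . F . . F F F → 9 faults.
4 frames: F F F F . . F . . F . F → 7 faults.
7 < 9: adding a frame reduced faults, as is typical.

9, 7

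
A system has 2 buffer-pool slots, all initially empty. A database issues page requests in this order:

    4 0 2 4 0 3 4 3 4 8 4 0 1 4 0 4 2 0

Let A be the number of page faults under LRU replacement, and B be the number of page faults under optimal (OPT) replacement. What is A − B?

4

Under LRU: F F F F F F F . . F . F F F F . F F → 14 faults.
Under OPT: F F F . F F . . . F . F F . F . F . → 10 faults.
A − B = 14 − 10 = 4.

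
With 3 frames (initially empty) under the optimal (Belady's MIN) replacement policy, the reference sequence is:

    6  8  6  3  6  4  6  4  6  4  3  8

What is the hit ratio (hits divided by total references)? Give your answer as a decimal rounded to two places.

0.58

6: miss, frames (6)
8: miss, frames (6 8)
6: hit
3: miss, frames (6 8 3)
6: hit
4: miss, evict 8, frames (6 3 4)
6: hit
4: hit
6: hit
4: hit
3: hit
8: miss, evict 4, frames (6 3 8)
Hits: 7 of 12 references → 7/12 = 0.5833.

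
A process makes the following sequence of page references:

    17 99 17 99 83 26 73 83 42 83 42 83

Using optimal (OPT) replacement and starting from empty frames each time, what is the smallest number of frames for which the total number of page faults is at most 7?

2

f=1: 12 faults
f=2: 6 faults
f=3: 6 faults
f=4: 6 faults
f=5: 6 faults
f=6: 6 faults
Smallest f with faults ≤ 7 is 2.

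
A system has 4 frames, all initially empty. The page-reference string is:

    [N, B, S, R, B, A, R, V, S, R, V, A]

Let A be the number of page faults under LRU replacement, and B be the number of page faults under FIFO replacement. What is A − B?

1

Under LRU: F F F F . F . F F . . . → 7 faults.
Under FIFO: F F F F . F . F . . . . → 6 faults.
A − B = 7 − 6 = 1.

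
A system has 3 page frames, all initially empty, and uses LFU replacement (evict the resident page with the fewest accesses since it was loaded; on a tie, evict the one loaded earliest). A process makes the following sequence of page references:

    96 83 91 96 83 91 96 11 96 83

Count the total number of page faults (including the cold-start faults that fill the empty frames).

5

96 → miss, frames [96]
83 → miss, frames [96, 83]
91 → miss, frames [96, 83, 91]
96 → hit
83 → hit
91 → hit
96 → hit
11 → miss, evict 83, frames [96, 91, 11]
96 → hit
83 → miss, evict 11, frames [96, 91, 83]
Page faults: 5.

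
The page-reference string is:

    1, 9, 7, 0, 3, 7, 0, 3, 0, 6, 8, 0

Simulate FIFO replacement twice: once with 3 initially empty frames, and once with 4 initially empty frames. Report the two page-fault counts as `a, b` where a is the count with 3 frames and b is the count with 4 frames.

8, 7

3 frames: F F F F F . . . . F F F → 8 faults.
4 frames: F F F F F . . . . F F . → 7 faults.
7 < 8: adding a frame reduced faults, as is typical.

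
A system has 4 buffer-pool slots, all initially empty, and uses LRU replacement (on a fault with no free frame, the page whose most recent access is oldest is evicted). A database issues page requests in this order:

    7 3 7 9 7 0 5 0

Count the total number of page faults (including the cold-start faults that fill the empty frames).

7 → fault, frames {7}
3 → fault, frames {7,3}
7 → hit
9 → fault, frames {3,7,9}
7 → hit
0 → fault, frames {3,9,7,0}
5 → fault, evict 3, frames {9,7,0,5}
0 → hit
Page faults: 5.

5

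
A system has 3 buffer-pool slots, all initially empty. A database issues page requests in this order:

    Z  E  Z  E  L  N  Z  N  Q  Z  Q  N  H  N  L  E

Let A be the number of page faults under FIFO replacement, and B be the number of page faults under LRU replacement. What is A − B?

1

Under FIFO: F F . . F F F . F . . . F F F F → 10 faults.
Under LRU: F F . . F F F . F . . . F . F F → 9 faults.
A − B = 10 − 9 = 1.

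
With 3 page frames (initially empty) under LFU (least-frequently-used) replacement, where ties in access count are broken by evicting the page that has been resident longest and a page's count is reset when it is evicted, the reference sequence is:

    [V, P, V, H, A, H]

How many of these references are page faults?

4

V → fault, frames [V]
P → fault, frames [V, P]
V → hit
H → fault, frames [V, P, H]
A → fault, evict P, frames [V, H, A]
H → hit
Page faults: 4.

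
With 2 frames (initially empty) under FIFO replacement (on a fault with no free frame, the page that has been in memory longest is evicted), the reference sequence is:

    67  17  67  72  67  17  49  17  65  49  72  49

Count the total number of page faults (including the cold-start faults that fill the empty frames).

9

67 → fault, frames {67}
17 → fault, frames {67,17}
67 → hit
72 → fault, evict 67, frames {17,72}
67 → fault, evict 17, frames {72,67}
17 → fault, evict 72, frames {67,17}
49 → fault, evict 67, frames {17,49}
17 → hit
65 → fault, evict 17, frames {49,65}
49 → hit
72 → fault, evict 49, frames {65,72}
49 → fault, evict 65, frames {72,49}
Page faults: 9.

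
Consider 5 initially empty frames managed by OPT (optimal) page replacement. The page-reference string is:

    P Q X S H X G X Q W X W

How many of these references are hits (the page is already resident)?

P: miss, frames {P}
Q: miss, frames {P,Q}
X: miss, frames {P,Q,X}
S: miss, frames {P,Q,X,S}
H: miss, frames {P,Q,X,S,H}
X: hit
G: miss, evict H, frames {P,Q,X,S,G}
X: hit
Q: hit
W: miss, evict G, frames {P,Q,X,S,W}
X: hit
W: hit
Hits: 5.

5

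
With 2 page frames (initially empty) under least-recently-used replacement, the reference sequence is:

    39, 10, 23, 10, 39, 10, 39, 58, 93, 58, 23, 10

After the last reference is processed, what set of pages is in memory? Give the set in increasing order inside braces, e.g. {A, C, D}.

39 -> fault, frames {39}
10 -> fault, frames {39,10}
23 -> fault, evict 39, frames {10,23}
10 -> hit
39 -> fault, evict 23, frames {10,39}
10 -> hit
39 -> hit
58 -> fault, evict 10, frames {39,58}
93 -> fault, evict 39, frames {58,93}
58 -> hit
23 -> fault, evict 93, frames {58,23}
10 -> fault, evict 58, frames {23,10}

{10, 23}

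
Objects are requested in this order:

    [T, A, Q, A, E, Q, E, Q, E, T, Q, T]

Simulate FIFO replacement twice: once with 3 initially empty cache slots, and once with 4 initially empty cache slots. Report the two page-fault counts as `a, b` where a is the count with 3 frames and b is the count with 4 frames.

5, 4

3 frames: F F F . F . . . . F . . → 5 faults.
4 frames: F F F . F . . . . . . . → 4 faults.
4 < 5: adding a frame reduced faults, as is typical.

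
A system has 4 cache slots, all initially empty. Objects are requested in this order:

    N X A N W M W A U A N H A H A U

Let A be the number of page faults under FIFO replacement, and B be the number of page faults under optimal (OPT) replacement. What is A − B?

Under FIFO: F F F . F F . . F . F F F . . . → 9 faults.
Under OPT: F F F . F F . . F . . F . . . . → 7 faults.
A − B = 9 − 7 = 2.

2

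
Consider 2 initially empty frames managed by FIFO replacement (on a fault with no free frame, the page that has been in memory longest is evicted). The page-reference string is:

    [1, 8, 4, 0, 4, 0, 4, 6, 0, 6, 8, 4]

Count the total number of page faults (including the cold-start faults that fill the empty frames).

7

1: fault, frames (1)
8: fault, frames (1 8)
4: fault, evict 1, frames (8 4)
0: fault, evict 8, frames (4 0)
4: hit
0: hit
4: hit
6: fault, evict 4, frames (0 6)
0: hit
6: hit
8: fault, evict 0, frames (6 8)
4: fault, evict 6, frames (8 4)
Page faults: 7.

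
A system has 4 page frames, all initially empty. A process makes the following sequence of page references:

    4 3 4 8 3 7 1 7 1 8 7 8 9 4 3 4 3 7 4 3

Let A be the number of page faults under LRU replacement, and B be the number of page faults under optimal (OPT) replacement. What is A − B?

Under LRU: F F . F . F F . . . . . F F F . . F . . → 9 faults.
Under OPT: F F . F . F F . . . . . F . F . . . . . → 7 faults.
A − B = 9 − 7 = 2.

2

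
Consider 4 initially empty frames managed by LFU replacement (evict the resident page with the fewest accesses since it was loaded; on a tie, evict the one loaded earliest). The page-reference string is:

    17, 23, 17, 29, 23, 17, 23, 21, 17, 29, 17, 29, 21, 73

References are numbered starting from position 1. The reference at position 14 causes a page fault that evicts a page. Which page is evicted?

21

pos 1: 17 → miss, frames (17)
pos 2: 23 → miss, frames (17 23)
pos 3: 17 → hit
pos 4: 29 → miss, frames (17 23 29)
pos 5: 23 → hit
pos 6: 17 → hit
pos 7: 23 → hit
pos 8: 21 → miss, frames (17 23 29 21)
pos 9: 17 → hit
pos 10: 29 → hit
pos 11: 17 → hit
pos 12: 29 → hit
pos 13: 21 → hit
pos 14: 73 → miss, evict 21, frames (17 23 29 73)
At position 14, page 21 is evicted.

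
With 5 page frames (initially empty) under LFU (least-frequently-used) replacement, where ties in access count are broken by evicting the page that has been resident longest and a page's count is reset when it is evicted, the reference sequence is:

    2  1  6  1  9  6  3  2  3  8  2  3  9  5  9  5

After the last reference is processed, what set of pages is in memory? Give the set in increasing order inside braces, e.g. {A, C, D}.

{1, 2, 3, 5, 6}

2: miss, frames {2}
1: miss, frames {2,1}
6: miss, frames {2,1,6}
1: hit
9: miss, frames {2,1,6,9}
6: hit
3: miss, frames {2,1,6,9,3}
2: hit
3: hit
8: miss, evict 9, frames {2,1,6,3,8}
2: hit
3: hit
9: miss, evict 8, frames {2,1,6,3,9}
5: miss, evict 9, frames {2,1,6,3,5}
9: miss, evict 5, frames {2,1,6,3,9}
5: miss, evict 9, frames {2,1,6,3,5}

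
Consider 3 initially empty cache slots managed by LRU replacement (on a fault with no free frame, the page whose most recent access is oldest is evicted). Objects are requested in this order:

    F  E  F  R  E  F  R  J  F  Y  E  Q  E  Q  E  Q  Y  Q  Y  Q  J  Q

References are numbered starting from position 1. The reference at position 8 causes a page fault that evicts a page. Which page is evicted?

E

pos 1: F → miss, frames {F}
pos 2: E → miss, frames {F,E}
pos 3: F → hit
pos 4: R → miss, frames {E,F,R}
pos 5: E → hit
pos 6: F → hit
pos 7: R → hit
pos 8: J → miss, evict E, frames {F,R,J}
At position 8, page E is evicted.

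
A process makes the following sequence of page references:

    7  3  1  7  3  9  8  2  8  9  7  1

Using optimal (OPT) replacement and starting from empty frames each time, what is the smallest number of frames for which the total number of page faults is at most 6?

f=1: 12 faults
f=2: 10 faults
f=3: 8 faults
f=4: 7 faults
f=5: 6 faults
f=6: 6 faults
Smallest f with faults ≤ 6 is 5.

5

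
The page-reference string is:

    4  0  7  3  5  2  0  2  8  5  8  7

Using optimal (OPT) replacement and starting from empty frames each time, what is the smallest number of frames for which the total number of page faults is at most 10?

2

f=1: 12 faults
f=2: 9 faults
f=3: 8 faults
f=4: 7 faults
f=5: 7 faults
f=6: 7 faults
f=7: 7 faults
Smallest f with faults ≤ 10 is 2.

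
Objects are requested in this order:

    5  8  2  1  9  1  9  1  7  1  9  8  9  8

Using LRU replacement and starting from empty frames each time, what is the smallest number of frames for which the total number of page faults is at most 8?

2

f=1: 14 faults
f=2: 8 faults
f=3: 7 faults
f=4: 7 faults
f=5: 6 faults
f=6: 6 faults
Smallest f with faults ≤ 8 is 2.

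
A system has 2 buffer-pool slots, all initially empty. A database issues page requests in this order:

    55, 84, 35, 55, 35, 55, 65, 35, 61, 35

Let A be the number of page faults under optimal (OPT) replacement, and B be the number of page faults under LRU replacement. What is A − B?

-2

Under OPT: F F F . . . F . F . → 5 faults.
Under LRU: F F F F . . F F F . → 7 faults.
A − B = 5 − 7 = -2.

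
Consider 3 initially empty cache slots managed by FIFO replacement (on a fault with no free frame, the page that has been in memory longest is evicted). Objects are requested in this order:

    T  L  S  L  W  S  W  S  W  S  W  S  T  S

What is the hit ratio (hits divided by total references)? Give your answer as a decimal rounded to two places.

T -> fault, frames (T)
L -> fault, frames (T L)
S -> fault, frames (T L S)
L -> hit
W -> fault, evict T, frames (L S W)
S -> hit
W -> hit
S -> hit
W -> hit
S -> hit
W -> hit
S -> hit
T -> fault, evict L, frames (S W T)
S -> hit
Hits: 9 of 14 references → 9/14 = 0.6429.

0.64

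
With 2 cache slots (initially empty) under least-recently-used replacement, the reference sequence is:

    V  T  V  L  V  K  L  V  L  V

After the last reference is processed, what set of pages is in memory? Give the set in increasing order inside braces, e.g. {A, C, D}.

{L, V}

V -> miss, frames {V}
T -> miss, frames {V,T}
V -> hit
L -> miss, evict T, frames {V,L}
V -> hit
K -> miss, evict L, frames {V,K}
L -> miss, evict V, frames {K,L}
V -> miss, evict K, frames {L,V}
L -> hit
V -> hit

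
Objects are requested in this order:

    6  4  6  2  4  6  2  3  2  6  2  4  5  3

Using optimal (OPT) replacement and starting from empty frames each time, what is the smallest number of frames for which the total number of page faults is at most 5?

f=1: 14 faults
f=2: 9 faults
f=3: 6 faults
f=4: 5 faults
f=5: 5 faults
Smallest f with faults ≤ 5 is 4.

4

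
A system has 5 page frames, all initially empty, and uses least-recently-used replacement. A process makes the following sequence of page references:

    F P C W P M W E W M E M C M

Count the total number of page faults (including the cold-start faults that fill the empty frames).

6

F: fault, frames [F]
P: fault, frames [F, P]
C: fault, frames [F, P, C]
W: fault, frames [F, P, C, W]
P: hit
M: fault, frames [F, C, W, P, M]
W: hit
E: fault, evict F, frames [C, P, M, W, E]
W: hit
M: hit
E: hit
M: hit
C: hit
M: hit
Page faults: 6.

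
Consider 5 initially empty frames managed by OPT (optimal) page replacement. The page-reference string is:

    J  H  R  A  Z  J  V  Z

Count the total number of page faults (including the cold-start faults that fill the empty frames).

J: fault, frames (J)
H: fault, frames (J H)
R: fault, frames (J H R)
A: fault, frames (J H R A)
Z: fault, frames (J H R A Z)
J: hit
V: fault, evict A, frames (J H R Z V)
Z: hit
Page faults: 6.

6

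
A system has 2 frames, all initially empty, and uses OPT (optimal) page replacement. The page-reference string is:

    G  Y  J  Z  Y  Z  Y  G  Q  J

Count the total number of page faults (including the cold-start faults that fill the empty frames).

7

G: miss, frames [G]
Y: miss, frames [G, Y]
J: miss, evict G, frames [Y, J]
Z: miss, evict J, frames [Y, Z]
Y: hit
Z: hit
Y: hit
G: miss, evict Z, frames [Y, G]
Q: miss, evict G, frames [Y, Q]
J: miss, evict Q, frames [Y, J]
Page faults: 7.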